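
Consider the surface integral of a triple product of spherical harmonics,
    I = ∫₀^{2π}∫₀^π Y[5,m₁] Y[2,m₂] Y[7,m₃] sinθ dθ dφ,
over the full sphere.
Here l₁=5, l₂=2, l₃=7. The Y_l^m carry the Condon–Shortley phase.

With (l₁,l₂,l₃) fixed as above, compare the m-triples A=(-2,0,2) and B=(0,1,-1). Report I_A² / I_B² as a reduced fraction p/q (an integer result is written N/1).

Shared (l₁,l₂,l₃)=(5,2,7): N and (l;000)² cancel in I_A²/I_B².
A: Δ = 0!·10!·4!/15! = 1/15015; Racah Σ t=0..0: t=0:+1/120960 = 1/120960; ⇒ 3j(5 2 7; -2 0 2)² = 24/1001, sgn -1
B: Δ = 0!·10!·4!/15! = 1/15015; Racah Σ t=0..0: t=0:+1/86400 = 1/86400; ⇒ 3j(5 2 7; 0 1 -1)² = 16/715, sgn +1
I_A²/I_B² = (24/1001)/(16/715) = 15/14

15/14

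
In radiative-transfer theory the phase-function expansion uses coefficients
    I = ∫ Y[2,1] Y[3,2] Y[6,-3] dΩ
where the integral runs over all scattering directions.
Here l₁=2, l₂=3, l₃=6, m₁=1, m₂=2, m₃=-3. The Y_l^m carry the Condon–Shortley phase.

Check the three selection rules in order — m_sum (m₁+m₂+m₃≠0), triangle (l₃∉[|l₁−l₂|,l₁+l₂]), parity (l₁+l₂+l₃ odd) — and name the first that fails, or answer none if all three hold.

triangle

m₁+m₂+m₃ = 1 + 2 − 3 = 0  ✓
triangle: |2−3|=1 ≤ l₃=6 ≤ 2+3=5  ✗
parity: l₁+l₂+l₃ = 11 is odd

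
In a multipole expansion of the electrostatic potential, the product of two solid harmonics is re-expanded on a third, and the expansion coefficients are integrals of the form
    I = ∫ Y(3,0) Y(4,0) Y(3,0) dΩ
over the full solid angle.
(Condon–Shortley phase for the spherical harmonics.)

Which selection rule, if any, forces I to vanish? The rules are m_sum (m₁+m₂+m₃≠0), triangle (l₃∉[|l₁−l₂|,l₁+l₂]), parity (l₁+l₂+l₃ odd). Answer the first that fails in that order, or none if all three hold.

none

m₁+m₂+m₃ = 0 + 0 + 0 = 0  ✓
triangle: |3−4|=1 ≤ l₃=3 ≤ 3+4=7  ✓
parity: l₁+l₂+l₃ = 10 is even  ✓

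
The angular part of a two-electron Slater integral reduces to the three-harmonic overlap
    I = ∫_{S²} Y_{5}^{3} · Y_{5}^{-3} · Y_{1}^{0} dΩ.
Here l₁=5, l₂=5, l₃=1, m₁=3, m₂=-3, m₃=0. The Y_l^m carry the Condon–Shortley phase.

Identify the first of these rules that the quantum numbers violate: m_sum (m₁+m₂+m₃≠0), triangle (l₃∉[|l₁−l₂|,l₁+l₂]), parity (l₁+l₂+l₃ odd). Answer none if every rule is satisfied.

parity

m₁+m₂+m₃ = 3 − 3 + 0 = 0  ✓
triangle: |5−5|=0 ≤ l₃=1 ≤ 5+5=10  ✓
parity: l₁+l₂+l₃ = 11 is odd  ✗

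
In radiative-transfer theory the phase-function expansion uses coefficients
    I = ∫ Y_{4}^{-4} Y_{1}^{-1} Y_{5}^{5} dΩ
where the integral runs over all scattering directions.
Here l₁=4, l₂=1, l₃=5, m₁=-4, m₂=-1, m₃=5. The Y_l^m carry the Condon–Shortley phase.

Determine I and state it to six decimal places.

Checks pass: Σm=0; 10 even; l₃=5∈[3,5].
(2·4+1)(2·1+1)(2·5+1) = 297
Δ: 0! 8! 2! / 11! → 1/495
sum: t=0:+1/576 = 1/576
3j²(4 1 5; 0 0 0) = Δ·Π!·Σ² = 5/99  (sign -1)
sum: t=0:+1/80640 = 1/80640
3j²(4 1 5; -4 -1 5) = Δ·Π!·Σ² = 1/11  (sign +1)
combine: 4πI² = 297·5/99·1/11 = 15/11
take √, sign -1: I = -0.32941575

-0.329416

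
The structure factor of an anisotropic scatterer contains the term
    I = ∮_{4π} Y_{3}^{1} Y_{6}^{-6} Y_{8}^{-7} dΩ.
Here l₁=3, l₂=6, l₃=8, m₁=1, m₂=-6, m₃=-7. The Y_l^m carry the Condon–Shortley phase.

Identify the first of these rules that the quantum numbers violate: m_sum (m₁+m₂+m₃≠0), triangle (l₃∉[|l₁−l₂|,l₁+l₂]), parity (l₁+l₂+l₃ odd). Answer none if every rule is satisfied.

m_sum

azimuthal sum: 1 − 6 − 7 = -12  ✗
3 ≤ 8 ≤ 9 (triangle on l)
L = 3 + 6 + 8 = 17 (odd)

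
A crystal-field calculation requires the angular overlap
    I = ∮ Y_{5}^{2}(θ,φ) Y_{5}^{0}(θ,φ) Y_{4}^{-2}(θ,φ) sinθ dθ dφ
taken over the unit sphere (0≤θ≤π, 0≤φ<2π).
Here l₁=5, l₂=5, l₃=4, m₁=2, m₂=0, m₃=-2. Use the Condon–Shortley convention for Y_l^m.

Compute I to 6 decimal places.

-0.099440

Rules hold: Σm=0, L=14 even, 0≤4≤10.
N = 11·11·9 = 1089
Δ = 6!·4!·4!/15! = 1/3153150
Racah Σ t=1..5: t=1:−1/69120 t=2:+1/1728 t=3:−1/576 t=4:+1/1728 t=5:−1/69120 = -7/11520
⇒ 3j(5 5 4; 0 0 0)² = 2/143, sgn -1
Racah Σ t=1..3: t=1:−1/11520 t=2:+1/1728 t=3:−1/3456 = 7/34560
⇒ 3j(5 5 4; 2 0 -2)² = 7/858, sgn +1
4πI² = N·(3j₀)²·(3jₘ)² = 21/169
I = -1·√(0.12426/4π) = -0.09944006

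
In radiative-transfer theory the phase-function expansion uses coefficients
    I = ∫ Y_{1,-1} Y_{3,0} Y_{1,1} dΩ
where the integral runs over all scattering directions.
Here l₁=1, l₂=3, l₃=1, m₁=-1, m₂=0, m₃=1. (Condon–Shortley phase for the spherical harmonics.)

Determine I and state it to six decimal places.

|1−3|≤1≤1+3 violated ⇒ I = 0

0.000000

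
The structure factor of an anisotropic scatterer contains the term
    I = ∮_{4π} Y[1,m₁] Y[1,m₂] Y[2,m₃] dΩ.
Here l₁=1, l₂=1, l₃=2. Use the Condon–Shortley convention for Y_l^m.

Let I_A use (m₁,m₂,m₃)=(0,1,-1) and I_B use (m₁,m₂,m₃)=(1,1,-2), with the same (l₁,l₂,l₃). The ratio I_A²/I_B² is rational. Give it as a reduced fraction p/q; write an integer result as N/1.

l's match ⇒ only the (l;m) 3-j factors differ between A and B.
A: triangle coeff Δ(1,1,2) = 1/30; Σ_t [0,0]: t=0:+1/2 = 1/2; (3j)²=1/10 [(1 1 2; 0 1 -1)], sign=-1
B: triangle coeff Δ(1,1,2) = 1/30; Σ_t [0,0]: t=0:+1/4 = 1/4; (3j)²=1/5 [(1 1 2; 1 1 -2)], sign=+1
I_A²/I_B² = (1/10)/(1/5) = 1/2

1/2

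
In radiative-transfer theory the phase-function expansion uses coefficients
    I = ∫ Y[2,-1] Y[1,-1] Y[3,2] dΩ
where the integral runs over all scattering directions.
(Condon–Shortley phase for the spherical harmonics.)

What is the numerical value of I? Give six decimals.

0.261169

Checks pass: Σm=0; 6 even; l₃=3∈[1,3].
(2·2+1)(2·1+1)(2·3+1) = 105
Δ: 0! 4! 2! / 7! → 1/105
sum: t=0:+1/4 = 1/4
3j²(2 1 3; 0 0 0) = Δ·Π!·Σ² = 3/35  (sign -1)
sum: t=0:+1/12 = 1/12
3j²(2 1 3; -1 -1 2) = Δ·Π!·Σ² = 2/21  (sign -1)
combine: 4πI² = 105·3/35·2/21 = 6/7
take √, sign +1: I = 0.26116903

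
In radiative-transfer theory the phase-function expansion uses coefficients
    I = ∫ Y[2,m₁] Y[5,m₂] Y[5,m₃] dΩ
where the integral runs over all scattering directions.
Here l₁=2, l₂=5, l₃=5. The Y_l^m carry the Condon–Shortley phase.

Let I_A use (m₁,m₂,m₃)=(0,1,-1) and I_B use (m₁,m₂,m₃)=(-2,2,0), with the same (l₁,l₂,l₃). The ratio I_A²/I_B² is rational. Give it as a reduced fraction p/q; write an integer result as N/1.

Same 2,5,5: normalisation and zero-m 3j drop out of the ratio.
A: Δ: 2! 2! 8! / 13! → 1/38610; sum: t=0:+1/5760 t=1:−1/720 t=2:+1/2304 = -1/1280; 3j²(2 5 5; 0 1 -1) = Δ·Π!·Σ² = 27/1430  (sign -1)
B: Δ: 2! 2! 8! / 13! → 1/38610; sum: t=2:+1/2880 = 1/2880; 3j²(2 5 5; -2 2 0) = Δ·Π!·Σ² = 14/429  (sign -1)
I_A²/I_B² = (27/1430)/(14/429) = 81/140

81/140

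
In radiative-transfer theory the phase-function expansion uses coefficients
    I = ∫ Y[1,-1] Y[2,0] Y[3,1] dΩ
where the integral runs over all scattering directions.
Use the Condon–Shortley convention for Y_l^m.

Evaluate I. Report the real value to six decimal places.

Checks pass: Σm=0; 6 even; l₃=3∈[1,3].
(2·1+1)(2·2+1)(2·3+1) = 105
Δ: 0! 2! 4! / 7! → 1/105
sum: t=0:+1/4 = 1/4
3j²(1 2 3; 0 0 0) = Δ·Π!·Σ² = 3/35  (sign -1)
sum: t=0:+1/8 = 1/8
3j²(1 2 3; -1 0 1) = Δ·Π!·Σ² = 2/35  (sign +1)
combine: 4πI² = 105·3/35·2/35 = 18/35
take √, sign -1: I = -0.20230066

-0.202301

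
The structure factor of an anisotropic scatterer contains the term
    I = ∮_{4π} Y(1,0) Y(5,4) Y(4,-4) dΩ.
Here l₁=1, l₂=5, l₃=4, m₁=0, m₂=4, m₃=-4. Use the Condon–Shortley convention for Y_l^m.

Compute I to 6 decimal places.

0.147319

Checks pass: Σm=0; 10 even; l₃=4∈[4,6].
(2·1+1)(2·5+1)(2·4+1) = 297
Δ: 2! 0! 8! / 11! → 1/495
sum: t=1:−1/576 = -1/576
3j²(1 5 4; 0 0 0) = Δ·Π!·Σ² = 5/99  (sign -1)
sum: t=1:−1/40320 = -1/40320
3j²(1 5 4; 0 4 -4) = Δ·Π!·Σ² = 1/55  (sign -1)
combine: 4πI² = 297·5/99·1/55 = 3/11
take √, sign +1: I = 0.14731920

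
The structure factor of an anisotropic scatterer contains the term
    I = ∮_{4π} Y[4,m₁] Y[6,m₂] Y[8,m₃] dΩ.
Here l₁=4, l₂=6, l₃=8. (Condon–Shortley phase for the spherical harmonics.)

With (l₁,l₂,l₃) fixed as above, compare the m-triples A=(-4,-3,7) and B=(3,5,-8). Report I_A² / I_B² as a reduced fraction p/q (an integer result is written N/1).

Same 4,6,8: normalisation and zero-m 3j drop out of the ratio.
A: Δ: 2! 6! 10! / 19! → 1/23279256; sum: t=2:+1/522547200 = 1/522547200; 3j²(4 6 8; -4 -3 7) = Δ·Π!·Σ² = 35/1938  (sign -1)
B: Δ: 2! 6! 10! / 19! → 1/23279256; sum: t=1:−1/2612736000 = -1/2612736000; 3j²(4 6 8; 3 5 -8) = Δ·Π!·Σ² = 77/2907  (sign -1)
I_A²/I_B² = (35/1938)/(77/2907) = 15/22

15/22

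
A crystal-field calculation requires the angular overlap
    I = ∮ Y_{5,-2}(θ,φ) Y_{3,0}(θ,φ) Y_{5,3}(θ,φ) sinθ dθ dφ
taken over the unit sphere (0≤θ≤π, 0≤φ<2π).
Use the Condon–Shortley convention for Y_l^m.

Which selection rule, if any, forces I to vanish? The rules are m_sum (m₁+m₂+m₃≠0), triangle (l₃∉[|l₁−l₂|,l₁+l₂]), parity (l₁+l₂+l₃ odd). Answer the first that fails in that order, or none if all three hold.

Σmᵢ = 1  ✗
l₃∈[|l₁−l₂|,l₁+l₂]=[2,8], have l₃=5
Σlᵢ = 13 ⇒ odd

m_sum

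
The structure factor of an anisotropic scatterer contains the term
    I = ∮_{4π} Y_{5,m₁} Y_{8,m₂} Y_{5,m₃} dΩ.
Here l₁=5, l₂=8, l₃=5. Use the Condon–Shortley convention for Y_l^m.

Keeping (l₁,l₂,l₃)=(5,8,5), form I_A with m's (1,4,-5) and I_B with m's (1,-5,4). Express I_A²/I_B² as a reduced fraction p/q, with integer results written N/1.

Shared (l₁,l₂,l₃)=(5,8,5): N and (l;000)² cancel in I_A²/I_B².
A: Δ = 8!·2!·8!/19! = 1/37413090; Racah Σ t=4..4: t=4:+1/46448640 = 1/46448640; ⇒ 3j(5 8 5; 1 4 -5)² = 75/8398, sgn +1
B: Δ = 8!·2!·8!/19! = 1/37413090; Racah Σ t=2..3: t=2:+1/14515200 t=3:−1/29030400 = 1/29030400; ⇒ 3j(5 8 5; 1 -5 4)² = 12/1615, sgn -1
I_A²/I_B² = (75/8398)/(12/1615) = 125/104

125/104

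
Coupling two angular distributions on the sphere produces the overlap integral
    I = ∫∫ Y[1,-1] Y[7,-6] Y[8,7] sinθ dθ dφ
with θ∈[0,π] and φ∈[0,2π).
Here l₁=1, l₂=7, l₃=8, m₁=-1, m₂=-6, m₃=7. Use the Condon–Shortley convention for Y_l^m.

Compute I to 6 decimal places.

-0.313531

Rules hold: Σm=0, L=16 even, 6≤8≤8.
N = 3·15·17 = 765
Δ = 0!·2!·14!/17! = 1/2040
Racah Σ t=0..0: t=0:+1/25401600 = 1/25401600
⇒ 3j(1 7 8; 0 0 0)² = 8/255, sgn +1
Racah Σ t=0..0: t=0:+1/12454041600 = 1/12454041600
⇒ 3j(1 7 8; -1 -6 7)² = 7/136, sgn -1
4πI² = N·(3j₀)²·(3jₘ)² = 21/17
I = -1·√(1.23529/4π) = -0.31353083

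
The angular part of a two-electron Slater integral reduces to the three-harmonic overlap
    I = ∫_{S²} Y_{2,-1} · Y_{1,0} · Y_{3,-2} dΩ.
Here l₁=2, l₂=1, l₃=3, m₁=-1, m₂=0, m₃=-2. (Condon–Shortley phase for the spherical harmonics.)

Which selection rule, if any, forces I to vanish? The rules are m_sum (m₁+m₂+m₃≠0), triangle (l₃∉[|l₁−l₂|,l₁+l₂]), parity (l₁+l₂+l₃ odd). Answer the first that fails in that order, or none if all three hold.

m₁+m₂+m₃ = -1 + 0 − 2 = -3  ✗
triangle: |2−1|=1 ≤ l₃=3 ≤ 2+1=3
parity: l₁+l₂+l₃ = 6 is even

m_sum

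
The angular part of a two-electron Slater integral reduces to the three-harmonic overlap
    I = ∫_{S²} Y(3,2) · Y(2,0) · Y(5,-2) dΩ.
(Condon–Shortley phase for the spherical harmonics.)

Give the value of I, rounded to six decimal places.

m-sum 0 ✓  L=10 even ✓  1≤5≤5 ✓
Π(2lᵢ+1) = 7×5×11 = 385
triangle coeff Δ(3,2,5) = 1/2310
Σ_t [0,0]: t=0:+1/144 = 1/144
(3j)²=10/231 [(3 2 5; 0 0 0)], sign=-1
Σ_t [0,0]: t=0:+1/480 = 1/480
(3j)²=3/110 [(3 2 5; 2 0 -2)], sign=-1
⇒ 4πI² = 5/11
I = (+1)√(5/11/(4π)) = 0.19018827

0.190188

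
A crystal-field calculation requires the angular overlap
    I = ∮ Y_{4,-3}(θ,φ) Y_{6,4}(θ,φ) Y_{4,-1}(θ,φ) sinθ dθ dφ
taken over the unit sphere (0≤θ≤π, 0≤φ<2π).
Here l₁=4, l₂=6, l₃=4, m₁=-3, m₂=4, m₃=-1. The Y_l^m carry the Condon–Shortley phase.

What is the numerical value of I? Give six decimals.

Checks pass: Σm=0; 14 even; l₃=4∈[2,10].
(2·4+1)(2·6+1)(2·4+1) = 1053
Δ: 6! 2! 6! / 15! → 1/1261260
sum: t=2:+1/4608 t=3:−1/1296 t=4:+1/4608 = -7/20736
3j²(4 6 4; 0 0 0) = Δ·Π!·Σ² = 20/1287  (sign -1)
sum: t=5:−1/28800 t=6:+1/34560 = -1/172800
3j²(4 6 4; -3 4 -1) = Δ·Π!·Σ² = 1/1430  (sign +1)
combine: 4πI² = 1053·20/1287·1/1430 = 18/1573
take √, sign -1: I = -0.03017637

-0.030176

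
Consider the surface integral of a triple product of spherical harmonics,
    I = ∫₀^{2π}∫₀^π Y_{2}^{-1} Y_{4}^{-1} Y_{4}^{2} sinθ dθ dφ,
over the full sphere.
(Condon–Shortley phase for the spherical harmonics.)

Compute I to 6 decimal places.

m-sum 0 ✓  L=10 even ✓  2≤4≤6 ✓
Π(2lᵢ+1) = 5×9×9 = 405
triangle coeff Δ(2,4,4) = 1/13860
Σ_t [0,2]: t=0:+1/192 t=1:−1/36 t=2:+1/192 = -5/288
(3j)²=20/693 [(2 4 4; 0 0 0)], sign=-1
Σ_t [1,2]: t=1:−1/96 t=2:+1/240 = -1/160
(3j)²=27/1540 [(2 4 4; -1 -1 2)], sign=-1
⇒ 4πI² = 1215/5929
I = (+1)√(1215/5929/(4π)) = 0.12770047

0.127700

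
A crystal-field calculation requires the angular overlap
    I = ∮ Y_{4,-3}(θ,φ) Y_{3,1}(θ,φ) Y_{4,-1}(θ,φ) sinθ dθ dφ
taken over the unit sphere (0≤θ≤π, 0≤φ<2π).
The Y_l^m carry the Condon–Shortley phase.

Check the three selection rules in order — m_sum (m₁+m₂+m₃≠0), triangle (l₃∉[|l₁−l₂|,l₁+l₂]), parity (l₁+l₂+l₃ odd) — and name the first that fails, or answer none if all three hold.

Σmᵢ = -3  ✗
l₃∈[|l₁−l₂|,l₁+l₂]=[1,7], have l₃=4
Σlᵢ = 11 ⇒ odd

m_sum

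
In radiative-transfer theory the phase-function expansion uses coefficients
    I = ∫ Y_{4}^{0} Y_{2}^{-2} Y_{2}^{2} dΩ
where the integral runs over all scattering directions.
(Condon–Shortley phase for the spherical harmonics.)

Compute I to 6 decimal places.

m-sum 0 ✓  L=8 even ✓  2≤2≤6 ✓
Π(2lᵢ+1) = 9×5×5 = 225
triangle coeff Δ(4,2,2) = 1/630
Σ_t [2,2]: t=2:+1/16 = 1/16
(3j)²=2/35 [(4 2 2; 0 0 0)], sign=+1
Σ_t [0,0]: t=0:+1/576 = 1/576
(3j)²=1/630 [(4 2 2; 0 -2 2)], sign=+1
⇒ 4πI² = 1/49
I = (+1)√(1/49/(4π)) = 0.04029926

0.040299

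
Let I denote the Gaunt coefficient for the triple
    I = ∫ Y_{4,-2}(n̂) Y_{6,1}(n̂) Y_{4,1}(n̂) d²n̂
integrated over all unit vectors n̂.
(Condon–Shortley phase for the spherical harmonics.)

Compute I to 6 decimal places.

0.097783

m-sum 0 ✓  L=14 even ✓  2≤4≤10 ✓
Π(2lᵢ+1) = 9×13×9 = 1053
triangle coeff Δ(4,6,4) = 1/1261260
Σ_t [2,4]: t=2:+1/4608 t=3:−1/1296 t=4:+1/4608 = -7/20736
(3j)²=20/1287 [(4 6 4; 0 0 0)], sign=-1
Σ_t [4,6]: t=4:+1/3456 t=5:−1/5760 t=6:+1/172800 = 7/57600
(3j)²=21/2860 [(4 6 4; -2 1 1)], sign=-1
⇒ 4πI² = 189/1573
I = (+1)√(189/1573/(4π)) = 0.09778261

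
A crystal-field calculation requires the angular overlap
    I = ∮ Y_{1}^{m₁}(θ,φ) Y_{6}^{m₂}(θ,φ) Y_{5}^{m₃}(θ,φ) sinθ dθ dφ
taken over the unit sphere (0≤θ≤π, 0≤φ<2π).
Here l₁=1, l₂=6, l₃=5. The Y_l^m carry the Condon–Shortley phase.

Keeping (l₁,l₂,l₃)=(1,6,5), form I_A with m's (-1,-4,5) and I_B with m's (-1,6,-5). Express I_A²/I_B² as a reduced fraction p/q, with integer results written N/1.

l's match ⇒ only the (l;m) 3-j factors differ between A and B.
A: triangle coeff Δ(1,6,5) = 1/858; Σ_t [2,2]: t=2:+1/7257600 = 1/7257600; (3j)²=1/858 [(1 6 5; -1 -4 5)], sign=+1
B: triangle coeff Δ(1,6,5) = 1/858; Σ_t [2,2]: t=2:+1/7257600 = 1/7257600; (3j)²=1/13 [(1 6 5; -1 6 -5)], sign=+1
I_A²/I_B² = (1/858)/(1/13) = 1/66

1/66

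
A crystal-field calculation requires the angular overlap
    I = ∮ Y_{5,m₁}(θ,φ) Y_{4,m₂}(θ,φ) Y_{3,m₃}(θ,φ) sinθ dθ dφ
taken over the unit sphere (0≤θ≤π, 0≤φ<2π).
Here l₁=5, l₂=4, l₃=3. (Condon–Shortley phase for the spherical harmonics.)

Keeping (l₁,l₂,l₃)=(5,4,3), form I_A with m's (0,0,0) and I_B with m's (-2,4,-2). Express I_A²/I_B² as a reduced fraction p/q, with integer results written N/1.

Shared (l₁,l₂,l₃)=(5,4,3): N and (l;000)² cancel in I_A²/I_B².
A: Δ = 6!·4!·2!/13! = 1/180180; Racah Σ t=2..4: t=2:+1/576 t=3:−1/144 t=4:+1/576 = -1/288; ⇒ 3j(5 4 3; 0 0 0)² = 20/1001, sgn +1
B: Δ = 6!·4!·2!/13! = 1/180180; Racah Σ t=6..6: t=6:+1/8640 = 1/8640; ⇒ 3j(5 4 3; -2 4 -2)² = 14/1287, sgn -1
I_A²/I_B² = (20/1001)/(14/1287) = 90/49

90/49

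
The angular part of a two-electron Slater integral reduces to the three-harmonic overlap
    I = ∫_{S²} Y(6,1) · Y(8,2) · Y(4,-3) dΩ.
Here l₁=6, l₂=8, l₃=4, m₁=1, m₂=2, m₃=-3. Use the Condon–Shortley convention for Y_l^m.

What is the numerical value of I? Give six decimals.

-0.160635

Checks pass: Σm=0; 18 even; l₃=4∈[2,14].
(2·6+1)(2·8+1)(2·4+1) = 1989
Δ: 10! 2! 6! / 19! → 1/23279256
sum: t=4:+1/1658880 t=5:−1/518400 t=6:+1/1658880 = -1/1382400
3j²(6 8 4; 0 0 0) = Δ·Π!·Σ² = 504/46189  (sign -1)
sum: t=4:+1/12441600 t=5:−1/3456000 = -13/62208000
3j²(6 8 4; 1 2 -3) = Δ·Π!·Σ² = 637/42636  (sign +1)
combine: 4πI² = 1989·504/46189·637/42636 = 240786/742577
take √, sign -1: I = -0.16063491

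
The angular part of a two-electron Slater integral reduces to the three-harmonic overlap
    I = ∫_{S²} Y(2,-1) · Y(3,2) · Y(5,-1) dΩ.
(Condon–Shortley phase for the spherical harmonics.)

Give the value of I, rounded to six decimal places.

Checks pass: Σm=0; 10 even; l₃=5∈[1,5].
(2·2+1)(2·3+1)(2·5+1) = 385
Δ: 0! 4! 6! / 11! → 1/2310
sum: t=0:+1/144 = 1/144
3j²(2 3 5; 0 0 0) = Δ·Π!·Σ² = 10/231  (sign -1)
sum: t=0:+1/720 = 1/720
3j²(2 3 5; -1 2 -1) = Δ·Π!·Σ² = 4/385  (sign +1)
combine: 4πI² = 385·10/231·4/385 = 40/231
take √, sign -1: I = -0.11738675

-0.117387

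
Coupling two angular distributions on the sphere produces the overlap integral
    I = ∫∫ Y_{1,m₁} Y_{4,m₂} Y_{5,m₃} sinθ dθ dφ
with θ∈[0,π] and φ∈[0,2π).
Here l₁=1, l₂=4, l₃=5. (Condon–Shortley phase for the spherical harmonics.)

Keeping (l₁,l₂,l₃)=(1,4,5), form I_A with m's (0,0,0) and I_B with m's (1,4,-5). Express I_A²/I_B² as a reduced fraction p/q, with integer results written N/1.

5/9

Same 1,4,5: normalisation and zero-m 3j drop out of the ratio.
A: Δ: 0! 2! 8! / 11! → 1/495; sum: t=0:+1/576 = 1/576; 3j²(1 4 5; 0 0 0) = Δ·Π!·Σ² = 5/99  (sign -1)
B: Δ: 0! 2! 8! / 11! → 1/495; sum: t=0:+1/80640 = 1/80640; 3j²(1 4 5; 1 4 -5) = Δ·Π!·Σ² = 1/11  (sign +1)
I_A²/I_B² = (5/99)/(1/11) = 5/9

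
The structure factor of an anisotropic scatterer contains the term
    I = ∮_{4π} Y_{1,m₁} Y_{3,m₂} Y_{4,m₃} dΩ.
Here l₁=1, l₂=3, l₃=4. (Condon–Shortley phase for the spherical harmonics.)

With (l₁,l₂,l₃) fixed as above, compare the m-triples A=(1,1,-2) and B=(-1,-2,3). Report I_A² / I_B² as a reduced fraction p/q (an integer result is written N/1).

5/7

l's match ⇒ only the (l;m) 3-j factors differ between A and B.
A: triangle coeff Δ(1,3,4) = 1/252; Σ_t [0,0]: t=0:+1/96 = 1/96; (3j)²=5/84 [(1 3 4; 1 1 -2)], sign=+1
B: triangle coeff Δ(1,3,4) = 1/252; Σ_t [0,0]: t=0:+1/240 = 1/240; (3j)²=1/12 [(1 3 4; -1 -2 3)], sign=-1
I_A²/I_B² = (5/84)/(1/12) = 5/7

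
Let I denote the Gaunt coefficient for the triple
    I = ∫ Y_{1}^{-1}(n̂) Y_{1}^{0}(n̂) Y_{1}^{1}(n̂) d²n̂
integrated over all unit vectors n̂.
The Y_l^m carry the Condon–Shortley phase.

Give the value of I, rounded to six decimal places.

0.000000

L=3 odd ⇒ parity kills the (l;000) factor ⇒ I = 0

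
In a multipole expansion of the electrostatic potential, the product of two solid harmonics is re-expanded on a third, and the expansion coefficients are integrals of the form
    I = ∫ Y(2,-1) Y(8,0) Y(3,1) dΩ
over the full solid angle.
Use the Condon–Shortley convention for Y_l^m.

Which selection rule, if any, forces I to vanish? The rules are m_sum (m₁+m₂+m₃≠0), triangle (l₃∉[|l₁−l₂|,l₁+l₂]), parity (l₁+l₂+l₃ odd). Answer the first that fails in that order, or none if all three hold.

azimuthal sum: -1 + 0 + 1 = 0  ✓
6 ≤ 3 ≤ 10 (triangle on l)  ✗
L = 2 + 8 + 3 = 13 (odd)

triangle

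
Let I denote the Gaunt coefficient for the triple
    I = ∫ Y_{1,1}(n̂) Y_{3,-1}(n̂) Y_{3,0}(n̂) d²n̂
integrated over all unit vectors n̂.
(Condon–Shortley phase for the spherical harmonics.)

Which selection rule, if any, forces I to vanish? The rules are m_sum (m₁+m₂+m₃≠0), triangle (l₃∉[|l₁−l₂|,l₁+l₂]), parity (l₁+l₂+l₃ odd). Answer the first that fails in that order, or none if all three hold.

parity

azimuthal sum: 1 − 1 + 0 = 0  ✓
2 ≤ 3 ≤ 4 (triangle on l)  ✓
L = 1 + 3 + 3 = 7 (odd)  ✗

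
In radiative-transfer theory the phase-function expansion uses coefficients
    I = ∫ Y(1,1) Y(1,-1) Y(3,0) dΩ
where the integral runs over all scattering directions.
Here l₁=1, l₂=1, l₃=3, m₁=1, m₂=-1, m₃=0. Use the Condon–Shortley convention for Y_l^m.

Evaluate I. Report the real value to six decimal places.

0.000000

l₃=3 ∉ [0,2] — triangle fails ⇒ I = 0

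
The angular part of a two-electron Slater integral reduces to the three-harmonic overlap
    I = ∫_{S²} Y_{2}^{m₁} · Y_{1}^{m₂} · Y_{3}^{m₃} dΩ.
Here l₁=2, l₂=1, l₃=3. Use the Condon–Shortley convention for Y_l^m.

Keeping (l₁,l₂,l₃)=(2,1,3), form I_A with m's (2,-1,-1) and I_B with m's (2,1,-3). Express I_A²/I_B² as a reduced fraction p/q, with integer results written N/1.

1/15

Same 2,1,3: normalisation and zero-m 3j drop out of the ratio.
A: Δ: 0! 4! 2! / 7! → 1/105; sum: t=0:+1/48 = 1/48; 3j²(2 1 3; 2 -1 -1) = Δ·Π!·Σ² = 1/105  (sign +1)
B: Δ: 0! 4! 2! / 7! → 1/105; sum: t=0:+1/48 = 1/48; 3j²(2 1 3; 2 1 -3) = Δ·Π!·Σ² = 1/7  (sign +1)
I_A²/I_B² = (1/105)/(1/7) = 1/15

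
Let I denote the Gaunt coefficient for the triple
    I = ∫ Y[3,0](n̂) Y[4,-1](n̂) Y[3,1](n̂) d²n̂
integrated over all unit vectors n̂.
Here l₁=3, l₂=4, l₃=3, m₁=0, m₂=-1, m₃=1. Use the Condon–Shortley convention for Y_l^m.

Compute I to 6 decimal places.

m-sum 0 ✓  L=10 even ✓  1≤3≤7 ✓
Π(2lᵢ+1) = 7×9×7 = 441
triangle coeff Δ(3,4,3) = 1/34650
Σ_t [1,3]: t=1:−1/72 t=2:+1/16 t=3:−1/72 = 5/144
(3j)²=2/77 [(3 4 3; 0 0 0)], sign=-1
Σ_t [1,3]: t=1:−1/48 t=2:+1/24 t=3:−1/288 = 5/288
(3j)²=5/462 [(3 4 3; 0 -1 1)], sign=+1
⇒ 4πI² = 15/121
I = (-1)√(15/121/(4π)) = -0.09932258

-0.099323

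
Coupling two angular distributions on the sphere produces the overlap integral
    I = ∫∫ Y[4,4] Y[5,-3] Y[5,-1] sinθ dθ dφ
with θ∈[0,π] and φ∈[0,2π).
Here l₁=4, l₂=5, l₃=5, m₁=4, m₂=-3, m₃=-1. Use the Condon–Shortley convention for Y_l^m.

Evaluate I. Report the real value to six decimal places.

Rules hold: Σm=0, L=14 even, 1≤5≤9.
N = 9·11·11 = 1089
Δ = 4!·4!·6!/15! = 1/3153150
Racah Σ t=0..4: t=0:+1/69120 t=1:−1/1728 t=2:+1/576 t=3:−1/1728 t=4:+1/69120 = 7/11520
⇒ 3j(4 5 5; 0 0 0)² = 2/143, sgn -1
Racah Σ t=0..0: t=0:+1/27648 = 1/27648
⇒ 3j(4 5 5; 4 -3 -1)² = 10/429, sgn +1
4πI² = N·(3j₀)²·(3jₘ)² = 60/169
I = -1·√(0.35503/4π) = -0.16808437

-0.168084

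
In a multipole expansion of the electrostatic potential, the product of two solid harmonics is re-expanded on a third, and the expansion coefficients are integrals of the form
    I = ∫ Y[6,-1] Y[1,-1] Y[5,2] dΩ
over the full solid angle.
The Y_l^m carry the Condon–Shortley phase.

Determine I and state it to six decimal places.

-0.129207

Checks pass: Σm=0; 12 even; l₃=5∈[5,7].
(2·6+1)(2·1+1)(2·5+1) = 429
Δ: 2! 10! 0! / 13! → 1/858
sum: t=1:−1/14400 = -1/14400
3j²(6 1 5; 0 0 0) = Δ·Π!·Σ² = 6/143  (sign +1)
sum: t=0:+1/60480 = 1/60480
3j²(6 1 5; -1 -1 2) = Δ·Π!·Σ² = 5/429  (sign -1)
combine: 4πI² = 429·6/143·5/429 = 30/143
take √, sign -1: I = -0.12920749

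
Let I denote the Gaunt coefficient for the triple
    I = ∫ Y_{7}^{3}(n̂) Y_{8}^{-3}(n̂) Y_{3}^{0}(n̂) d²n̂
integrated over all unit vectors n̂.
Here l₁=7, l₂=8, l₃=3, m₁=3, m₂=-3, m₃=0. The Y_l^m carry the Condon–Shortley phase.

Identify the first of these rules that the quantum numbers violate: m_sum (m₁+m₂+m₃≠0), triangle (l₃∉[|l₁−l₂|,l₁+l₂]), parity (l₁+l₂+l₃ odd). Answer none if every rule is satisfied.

none

azimuthal sum: 3 − 3 + 0 = 0  ✓
1 ≤ 3 ≤ 15 (triangle on l)  ✓
L = 7 + 8 + 3 = 18 (even)  ✓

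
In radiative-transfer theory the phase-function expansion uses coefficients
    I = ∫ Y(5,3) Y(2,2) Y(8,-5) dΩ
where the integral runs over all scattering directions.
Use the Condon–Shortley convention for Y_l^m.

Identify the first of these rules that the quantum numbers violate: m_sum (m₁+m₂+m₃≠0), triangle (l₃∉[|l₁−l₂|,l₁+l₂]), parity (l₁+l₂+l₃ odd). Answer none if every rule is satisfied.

triangle

Σmᵢ = 0  ✓
l₃∈[|l₁−l₂|,l₁+l₂]=[3,7], have l₃=8  ✗
Σlᵢ = 15 ⇒ odd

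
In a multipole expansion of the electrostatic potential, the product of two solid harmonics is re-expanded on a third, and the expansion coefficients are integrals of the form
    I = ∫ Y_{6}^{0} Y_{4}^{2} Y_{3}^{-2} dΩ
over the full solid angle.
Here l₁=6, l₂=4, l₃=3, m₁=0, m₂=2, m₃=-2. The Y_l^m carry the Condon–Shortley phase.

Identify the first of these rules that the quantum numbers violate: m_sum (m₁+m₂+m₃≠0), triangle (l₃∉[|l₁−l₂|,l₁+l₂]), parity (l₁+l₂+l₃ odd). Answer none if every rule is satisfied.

parity

m₁+m₂+m₃ = 0 + 2 − 2 = 0  ✓
triangle: |6−4|=2 ≤ l₃=3 ≤ 6+4=10  ✓
parity: l₁+l₂+l₃ = 13 is odd  ✗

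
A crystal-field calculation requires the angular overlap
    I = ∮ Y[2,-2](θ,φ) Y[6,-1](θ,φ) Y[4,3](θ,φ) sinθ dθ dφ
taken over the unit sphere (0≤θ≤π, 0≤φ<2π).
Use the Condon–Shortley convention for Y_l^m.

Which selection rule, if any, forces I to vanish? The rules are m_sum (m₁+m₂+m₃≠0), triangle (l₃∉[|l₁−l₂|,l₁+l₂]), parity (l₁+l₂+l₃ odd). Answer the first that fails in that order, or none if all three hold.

azimuthal sum: -2 − 1 + 3 = 0  ✓
4 ≤ 4 ≤ 8 (triangle on l)  ✓
L = 2 + 6 + 4 = 12 (even)  ✓

none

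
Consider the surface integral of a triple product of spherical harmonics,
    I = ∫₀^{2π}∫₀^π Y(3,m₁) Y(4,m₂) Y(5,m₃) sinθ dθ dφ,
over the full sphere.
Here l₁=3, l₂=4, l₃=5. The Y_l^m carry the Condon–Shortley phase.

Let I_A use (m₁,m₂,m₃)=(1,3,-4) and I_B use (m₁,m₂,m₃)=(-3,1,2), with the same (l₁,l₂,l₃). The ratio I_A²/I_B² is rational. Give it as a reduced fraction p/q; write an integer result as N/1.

Same 3,4,5: normalisation and zero-m 3j drop out of the ratio.
A: Δ: 2! 4! 6! / 13! → 1/180180; sum: t=1:−1/4320 t=2:+1/5760 = -1/17280; 3j²(3 4 5; 1 3 -4) = Δ·Π!·Σ² = 7/4290  (sign +1)
B: Δ: 2! 4! 6! / 13! → 1/180180; sum: t=2:+1/1728 = 1/1728; 3j²(3 4 5; -3 1 2) = Δ·Π!·Σ² = 25/858  (sign -1)
I_A²/I_B² = (7/4290)/(25/858) = 7/125

7/125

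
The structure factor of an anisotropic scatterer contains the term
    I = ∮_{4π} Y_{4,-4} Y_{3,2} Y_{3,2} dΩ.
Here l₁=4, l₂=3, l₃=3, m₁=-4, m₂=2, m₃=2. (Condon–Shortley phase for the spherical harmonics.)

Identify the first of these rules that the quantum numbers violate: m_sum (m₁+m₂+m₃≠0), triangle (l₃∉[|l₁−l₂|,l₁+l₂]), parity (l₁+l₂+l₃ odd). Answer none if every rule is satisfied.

azimuthal sum: -4 + 2 + 2 = 0  ✓
1 ≤ 3 ≤ 7 (triangle on l)  ✓
L = 4 + 3 + 3 = 10 (even)  ✓

none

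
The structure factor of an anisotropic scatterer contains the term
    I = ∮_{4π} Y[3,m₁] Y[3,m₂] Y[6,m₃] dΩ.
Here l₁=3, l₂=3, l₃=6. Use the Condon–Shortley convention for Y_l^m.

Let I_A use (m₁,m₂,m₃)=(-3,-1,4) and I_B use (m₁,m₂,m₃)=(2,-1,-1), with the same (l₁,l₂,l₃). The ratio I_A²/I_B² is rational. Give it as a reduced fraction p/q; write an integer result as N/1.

Shared (l₁,l₂,l₃)=(3,3,6): N and (l;000)² cancel in I_A²/I_B².
A: Δ = 0!·6!·6!/13! = 1/12012; Racah Σ t=0..0: t=0:+1/34560 = 1/34560; ⇒ 3j(3 3 6; -3 -1 4)² = 5/286, sgn +1
B: Δ = 0!·6!·6!/13! = 1/12012; Racah Σ t=0..0: t=0:+1/5760 = 1/5760; ⇒ 3j(3 3 6; 2 -1 -1)² = 5/572, sgn -1
I_A²/I_B² = (5/286)/(5/572) = 2/1

2/1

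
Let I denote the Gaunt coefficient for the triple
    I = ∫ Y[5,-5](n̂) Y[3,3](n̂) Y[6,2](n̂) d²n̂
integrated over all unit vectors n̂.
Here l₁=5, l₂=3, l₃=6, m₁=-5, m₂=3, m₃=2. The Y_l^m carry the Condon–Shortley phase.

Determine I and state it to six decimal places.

Rules hold: Σm=0, L=14 even, 2≤6≤8.
N = 11·7·13 = 1001
Δ = 2!·8!·4!/15! = 1/675675
Racah Σ t=0..2: t=0:+1/8640 t=1:−1/2304 t=2:+1/8640 = -7/34560
⇒ 3j(5 3 6; 0 0 0)² = 7/429, sgn -1
Racah Σ t=2..2: t=2:+1/1935360 = 1/1935360
⇒ 3j(5 3 6; -5 3 2)² = 1/1001, sgn +1
4πI² = N·(3j₀)²·(3jₘ)² = 7/429
I = -1·√(0.016317/4π) = -0.03603425

-0.036034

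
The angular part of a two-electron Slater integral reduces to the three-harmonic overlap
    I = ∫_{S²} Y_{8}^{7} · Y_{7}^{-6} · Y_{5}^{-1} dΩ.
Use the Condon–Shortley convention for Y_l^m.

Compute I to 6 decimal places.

0.122379

m-sum 0 ✓  L=20 even ✓  1≤5≤15 ✓
Π(2lᵢ+1) = 17×15×11 = 2805
triangle coeff Δ(8,7,5) = 1/814773960
Σ_t [3,7]: t=3:−1/87091200 t=4:+1/4976640 t=5:−1/2073600 t=6:+1/4976640 t=7:−1/87091200 = -1/9676800
(3j)²=360/46189 [(8 7 5; 0 0 0)], sign=+1
Σ_t [0,1]: t=0:+1/2612736000 t=1:−1/6270566400 = 1/4478976000
(3j)²=1001/116280 [(8 7 5; 7 -6 -1)], sign=+1
⇒ 4πI² = 1155/6137
I = (+1)√(1155/6137/(4π)) = 0.12237931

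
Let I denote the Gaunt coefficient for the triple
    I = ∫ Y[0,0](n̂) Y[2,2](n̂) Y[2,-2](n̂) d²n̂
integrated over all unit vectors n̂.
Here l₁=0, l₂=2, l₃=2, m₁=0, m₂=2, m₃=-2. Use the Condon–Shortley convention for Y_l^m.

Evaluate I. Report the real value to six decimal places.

Checks pass: Σm=0; 4 even; l₃=2∈[2,2].
(2·0+1)(2·2+1)(2·2+1) = 25
Δ: 0! 0! 4! / 5! → 1/5
sum: t=0:+1/4 = 1/4
3j²(0 2 2; 0 0 0) = Δ·Π!·Σ² = 1/5  (sign +1)
sum: t=0:+1/24 = 1/24
3j²(0 2 2; 0 2 -2) = Δ·Π!·Σ² = 1/5  (sign +1)
combine: 4πI² = 25·1/5·1/5 = 1/1
take √, sign +1: I = 0.28209479

0.282095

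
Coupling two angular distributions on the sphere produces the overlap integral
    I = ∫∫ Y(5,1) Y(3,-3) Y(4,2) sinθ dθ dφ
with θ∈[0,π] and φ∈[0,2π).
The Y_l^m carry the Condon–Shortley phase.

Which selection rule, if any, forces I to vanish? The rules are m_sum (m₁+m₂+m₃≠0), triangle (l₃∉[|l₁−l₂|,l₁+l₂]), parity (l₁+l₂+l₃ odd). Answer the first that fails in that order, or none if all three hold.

none

azimuthal sum: 1 − 3 + 2 = 0  ✓
2 ≤ 4 ≤ 8 (triangle on l)  ✓
L = 5 + 3 + 4 = 12 (even)  ✓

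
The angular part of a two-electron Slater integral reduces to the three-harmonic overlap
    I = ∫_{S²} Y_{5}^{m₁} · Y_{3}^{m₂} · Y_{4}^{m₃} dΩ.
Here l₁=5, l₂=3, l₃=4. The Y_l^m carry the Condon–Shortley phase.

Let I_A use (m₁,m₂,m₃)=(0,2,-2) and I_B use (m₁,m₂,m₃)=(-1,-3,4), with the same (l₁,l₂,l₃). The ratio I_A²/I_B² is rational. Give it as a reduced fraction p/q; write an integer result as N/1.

80/7

Shared (l₁,l₂,l₃)=(5,3,4): N and (l;000)² cancel in I_A²/I_B².
A: Δ = 4!·6!·2!/13! = 1/180180; Racah Σ t=3..4: t=3:−1/576 t=4:+1/2880 = -1/720; ⇒ 3j(5 3 4; 0 2 -2)² = 80/3003, sgn -1
B: Δ = 4!·6!·2!/13! = 1/180180; Racah Σ t=0..0: t=0:+1/34560 = 1/34560; ⇒ 3j(5 3 4; -1 -3 4)² = 1/429, sgn +1
I_A²/I_B² = (80/3003)/(1/429) = 80/7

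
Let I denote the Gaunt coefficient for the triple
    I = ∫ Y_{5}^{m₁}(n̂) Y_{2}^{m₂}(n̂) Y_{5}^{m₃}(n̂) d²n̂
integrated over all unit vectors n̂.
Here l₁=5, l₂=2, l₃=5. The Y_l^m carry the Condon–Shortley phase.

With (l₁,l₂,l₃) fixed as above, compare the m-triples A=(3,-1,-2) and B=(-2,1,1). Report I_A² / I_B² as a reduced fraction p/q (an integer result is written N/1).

Shared (l₁,l₂,l₃)=(5,2,5): N and (l;000)² cancel in I_A²/I_B².
A: Δ = 2!·8!·2!/13! = 1/38610; Racah Σ t=0..1: t=0:+1/2880 t=1:−1/10080 = 1/4032; ⇒ 3j(5 2 5; 3 -1 -2)² = 10/429, sgn -1
B: Δ = 2!·8!·2!/13! = 1/38610; Racah Σ t=1..2: t=1:−1/2880 t=2:+1/1440 = 1/2880; ⇒ 3j(5 2 5; -2 1 1)² = 7/715, sgn +1
I_A²/I_B² = (10/429)/(7/715) = 50/21

50/21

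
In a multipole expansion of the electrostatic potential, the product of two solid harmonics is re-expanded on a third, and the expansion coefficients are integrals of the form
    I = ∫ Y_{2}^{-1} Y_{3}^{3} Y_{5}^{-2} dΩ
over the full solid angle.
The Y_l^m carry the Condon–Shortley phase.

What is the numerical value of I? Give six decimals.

m-sum 0 ✓  L=10 even ✓  1≤5≤5 ✓
Π(2lᵢ+1) = 5×7×11 = 385
triangle coeff Δ(2,3,5) = 1/2310
Σ_t [0,0]: t=0:+1/144 = 1/144
(3j)²=10/231 [(2 3 5; 0 0 0)], sign=-1
Σ_t [0,0]: t=0:+1/4320 = 1/4320
(3j)²=1/330 [(2 3 5; -1 3 -2)], sign=-1
⇒ 4πI² = 5/99
I = (+1)√(5/99/(4π)) = 0.06339609

0.063396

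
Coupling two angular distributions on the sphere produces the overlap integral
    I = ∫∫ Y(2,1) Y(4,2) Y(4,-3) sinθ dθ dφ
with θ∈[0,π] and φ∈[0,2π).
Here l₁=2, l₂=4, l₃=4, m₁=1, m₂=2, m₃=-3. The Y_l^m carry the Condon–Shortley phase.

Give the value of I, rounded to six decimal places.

-0.187702

m-sum 0 ✓  L=10 even ✓  2≤4≤6 ✓
Π(2lᵢ+1) = 5×9×9 = 405
triangle coeff Δ(2,4,4) = 1/13860
Σ_t [0,2]: t=0:+1/192 t=1:−1/36 t=2:+1/192 = -5/288
(3j)²=20/693 [(2 4 4; 0 0 0)], sign=-1
Σ_t [0,1]: t=0:+1/1440 t=1:−1/240 = -1/288
(3j)²=5/132 [(2 4 4; 1 2 -3)], sign=+1
⇒ 4πI² = 375/847
I = (-1)√(375/847/(4π)) = -0.18770204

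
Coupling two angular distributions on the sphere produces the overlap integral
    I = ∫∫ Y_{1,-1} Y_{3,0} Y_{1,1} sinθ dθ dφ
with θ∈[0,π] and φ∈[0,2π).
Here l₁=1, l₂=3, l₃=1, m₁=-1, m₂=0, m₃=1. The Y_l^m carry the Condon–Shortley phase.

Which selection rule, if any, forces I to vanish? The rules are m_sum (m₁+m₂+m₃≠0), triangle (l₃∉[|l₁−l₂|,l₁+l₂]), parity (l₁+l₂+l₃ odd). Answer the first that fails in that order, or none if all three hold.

m₁+m₂+m₃ = -1 + 0 + 1 = 0  ✓
triangle: |1−3|=2 ≤ l₃=1 ≤ 1+3=4  ✗
parity: l₁+l₂+l₃ = 5 is odd

triangle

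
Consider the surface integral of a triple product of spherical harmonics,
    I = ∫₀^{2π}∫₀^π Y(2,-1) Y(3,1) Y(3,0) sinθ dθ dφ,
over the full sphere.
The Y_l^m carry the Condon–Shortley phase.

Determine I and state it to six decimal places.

Checks pass: Σm=0; 8 even; l₃=3∈[1,5].
(2·2+1)(2·3+1)(2·3+1) = 245
Δ: 2! 2! 4! / 9! → 1/3780
sum: t=0:+1/24 t=1:−1/4 t=2:+1/24 = -1/6
3j²(2 3 3; 0 0 0) = Δ·Π!·Σ² = 4/105  (sign +1)
sum: t=1:−1/12 t=2:+1/8 = 1/24
3j²(2 3 3; -1 1 0) = Δ·Π!·Σ² = 1/210  (sign -1)
combine: 4πI² = 245·4/105·1/210 = 2/45
take √, sign -1: I = -0.05947080

-0.059471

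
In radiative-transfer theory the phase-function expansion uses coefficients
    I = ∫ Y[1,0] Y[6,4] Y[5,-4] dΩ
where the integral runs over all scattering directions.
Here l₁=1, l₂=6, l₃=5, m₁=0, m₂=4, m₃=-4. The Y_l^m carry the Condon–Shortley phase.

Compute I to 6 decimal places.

0.182727

m-sum 0 ✓  L=12 even ✓  5≤5≤7 ✓
Π(2lᵢ+1) = 3×13×11 = 429
triangle coeff Δ(1,6,5) = 1/858
Σ_t [1,1]: t=1:−1/14400 = -1/14400
(3j)²=6/143 [(1 6 5; 0 0 0)], sign=+1
Σ_t [1,1]: t=1:−1/362880 = -1/362880
(3j)²=10/429 [(1 6 5; 0 4 -4)], sign=+1
⇒ 4πI² = 60/143
I = (+1)√(60/143/(4π)) = 0.18272698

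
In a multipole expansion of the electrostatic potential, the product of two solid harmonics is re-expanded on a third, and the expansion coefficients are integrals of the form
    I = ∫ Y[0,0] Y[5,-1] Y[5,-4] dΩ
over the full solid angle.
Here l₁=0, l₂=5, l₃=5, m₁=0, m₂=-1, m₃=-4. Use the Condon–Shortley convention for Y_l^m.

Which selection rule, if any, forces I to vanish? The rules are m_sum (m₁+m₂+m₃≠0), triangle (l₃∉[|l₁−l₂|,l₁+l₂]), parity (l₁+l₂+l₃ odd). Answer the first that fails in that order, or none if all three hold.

azimuthal sum: 0 − 1 − 4 = -5  ✗
5 ≤ 5 ≤ 5 (triangle on l)
L = 0 + 5 + 5 = 10 (even)

m_sum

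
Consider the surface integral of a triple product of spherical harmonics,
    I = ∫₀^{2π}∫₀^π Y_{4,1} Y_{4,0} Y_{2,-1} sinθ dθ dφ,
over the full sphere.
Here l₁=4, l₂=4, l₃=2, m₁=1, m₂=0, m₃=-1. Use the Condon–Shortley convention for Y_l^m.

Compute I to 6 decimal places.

-0.044869

m-sum 0 ✓  L=10 even ✓  0≤2≤8 ✓
Π(2lᵢ+1) = 9×9×5 = 405
triangle coeff Δ(4,4,2) = 1/13860
Σ_t [2,4]: t=2:+1/192 t=3:−1/36 t=4:+1/192 = -5/288
(3j)²=20/693 [(4 4 2; 0 0 0)], sign=-1
Σ_t [2,3]: t=2:+1/96 t=3:−1/72 = -1/288
(3j)²=1/462 [(4 4 2; 1 0 -1)], sign=+1
⇒ 4πI² = 150/5929
I = (-1)√(150/5929/(4π)) = -0.04486937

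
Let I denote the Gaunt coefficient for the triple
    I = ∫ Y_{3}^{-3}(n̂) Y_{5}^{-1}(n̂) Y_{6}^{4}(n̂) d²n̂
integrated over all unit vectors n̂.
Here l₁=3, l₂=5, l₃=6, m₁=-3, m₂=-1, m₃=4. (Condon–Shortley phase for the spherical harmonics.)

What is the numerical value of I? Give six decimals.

-0.190675

Rules hold: Σm=0, L=14 even, 2≤6≤8.
N = 7·11·13 = 1001
Δ = 2!·4!·8!/15! = 1/675675
Racah Σ t=0..2: t=0:+1/8640 t=1:−1/2304 t=2:+1/8640 = -7/34560
⇒ 3j(3 5 6; 0 0 0)² = 7/429, sgn -1
Racah Σ t=2..2: t=2:+1/69120 = 1/69120
⇒ 3j(3 5 6; -3 -1 4)² = 4/143, sgn +1
4πI² = N·(3j₀)²·(3jₘ)² = 196/429
I = -1·√(0.456876/4π) = -0.19067531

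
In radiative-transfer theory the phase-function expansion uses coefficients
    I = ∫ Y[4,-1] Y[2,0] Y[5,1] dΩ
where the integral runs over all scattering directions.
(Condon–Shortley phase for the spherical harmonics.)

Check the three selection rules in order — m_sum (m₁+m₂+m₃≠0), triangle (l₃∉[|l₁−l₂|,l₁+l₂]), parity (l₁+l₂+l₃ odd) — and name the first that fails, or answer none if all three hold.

azimuthal sum: -1 + 0 + 1 = 0  ✓
2 ≤ 5 ≤ 6 (triangle on l)  ✓
L = 4 + 2 + 5 = 11 (odd)  ✗

parity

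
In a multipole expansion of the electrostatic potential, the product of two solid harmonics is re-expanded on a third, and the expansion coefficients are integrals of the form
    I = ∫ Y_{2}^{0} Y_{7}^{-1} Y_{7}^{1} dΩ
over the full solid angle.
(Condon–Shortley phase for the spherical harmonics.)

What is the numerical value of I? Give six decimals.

Rules hold: Σm=0, L=16 even, 5≤7≤9.
N = 5·15·15 = 1125
Δ = 2!·2!·12!/17! = 1/185640
Racah Σ t=0..2: t=0:+1/2419200 t=1:−1/518400 t=2:+1/2419200 = -1/907200
⇒ 3j(2 7 7; 0 0 0)² = 56/3315, sgn +1
Racah Σ t=0..2: t=0:+1/2073600 t=1:−1/604800 t=2:+1/3870720 = -53/58060800
⇒ 3j(2 7 7; 0 -1 1)² = 2809/185640, sgn -1
4πI² = N·(3j₀)²·(3jₘ)² = 14045/48841
I = -1·√(0.287566/4π) = -0.15127378

-0.151274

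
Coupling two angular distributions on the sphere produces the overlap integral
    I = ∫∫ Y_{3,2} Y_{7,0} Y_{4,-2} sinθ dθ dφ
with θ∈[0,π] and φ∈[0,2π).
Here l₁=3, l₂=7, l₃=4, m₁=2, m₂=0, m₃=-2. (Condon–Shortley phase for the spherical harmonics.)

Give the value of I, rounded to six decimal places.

0.081694

m-sum 0 ✓  L=14 even ✓  4≤4≤10 ✓
Π(2lᵢ+1) = 7×15×9 = 945
triangle coeff Δ(3,7,4) = 1/45045
Σ_t [3,3]: t=3:−1/20736 = -1/20736
(3j)²=35/1287 [(3 7 4; 0 0 0)], sign=-1
Σ_t [1,1]: t=1:−1/172800 = -1/172800
(3j)²=7/2145 [(3 7 4; 2 0 -2)], sign=-1
⇒ 4πI² = 1715/20449
I = (+1)√(1715/20449/(4π)) = 0.08169418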